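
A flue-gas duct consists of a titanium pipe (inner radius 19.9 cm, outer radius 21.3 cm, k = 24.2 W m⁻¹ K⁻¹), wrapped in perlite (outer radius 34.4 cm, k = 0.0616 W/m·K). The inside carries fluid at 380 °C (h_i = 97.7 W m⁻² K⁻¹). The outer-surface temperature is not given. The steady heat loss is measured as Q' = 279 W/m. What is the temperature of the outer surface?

Series resistances:
  R'_conv,in = 1/(2πr h) = 1/(2π·0.199·97.7) = 0.008186 m·K/W
  R'_titanium = ln(0.213/0.199)/(2πk) = 0.06799/(2π·24.2) = 4.471×10^-4 m·K/W
  R'_perlite = ln(0.344/0.213)/(2πk) = 0.4793/(2π·0.0616) = 1.238 m·K/W
ΣR = 1.247 m·K/W
ΔT = Q'·ΣR = 279 × 1.247 = 347.9 K
Heat flows outward, so T_out = T_in − ΔT = 380 − 347.9 = 32.1 °C

T_out = 32.1 °C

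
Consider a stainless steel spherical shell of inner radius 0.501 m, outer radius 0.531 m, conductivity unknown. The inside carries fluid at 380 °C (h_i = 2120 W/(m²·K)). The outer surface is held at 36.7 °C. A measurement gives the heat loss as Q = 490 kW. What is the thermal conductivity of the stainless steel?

ΣR = ΔT/Q = |380 − 36.7|/4.90×10^5 = 7.006×10^-4 K/W
Known resistances:
  R_conv,in = 1/(4πr²h) = 1/(4π·0.501²·2120) = 1.495×10^-4 K/W
R_stainless steel = ΣR − ΣR_known = 7.006×10^-4 − 1.495×10^-4 = 5.511×10^-4 K/W
(1/r₁−1/r₂)/(4πk) = 5.511×10^-4 ⇒ k = 0.1128/(4π·5.511×10^-4) = 16.3 W/m·K

k = 16.3 W/m·K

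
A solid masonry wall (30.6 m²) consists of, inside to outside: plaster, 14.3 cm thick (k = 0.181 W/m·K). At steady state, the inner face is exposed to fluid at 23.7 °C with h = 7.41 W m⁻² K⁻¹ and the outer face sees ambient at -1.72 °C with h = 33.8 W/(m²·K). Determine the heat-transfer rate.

Series thermal resistances, inner to outer:
  R_conv,in = 1/(hA) = 1/(7.41·30.6) = 0.004410 K/W
  R_plaster = L/(kA) = 0.143/(0.181·30.6) = 0.02582 K/W
  R_conv,out = 1/(hA) = 1/(33.8·30.6) = 9.669×10^-4 K/W
ΣR = 0.004410 + 0.02582 + 9.669×10^-4 = 0.03120 K/W
Q = ΔT/ΣR = (23.7 °C − -1.72 °C)/0.03120 = 815 W

Q = 815 W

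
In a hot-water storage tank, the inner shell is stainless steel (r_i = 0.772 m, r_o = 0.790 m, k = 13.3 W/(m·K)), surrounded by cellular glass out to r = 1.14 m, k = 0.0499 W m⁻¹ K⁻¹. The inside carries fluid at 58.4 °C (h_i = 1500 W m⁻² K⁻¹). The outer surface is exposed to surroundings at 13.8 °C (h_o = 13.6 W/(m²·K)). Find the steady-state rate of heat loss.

Q = 71.4 W

Resistance network (inner→outer):
  R_conv,in = 1/(4πr²h) = 1/(4π·0.772²·1500) = 8.902×10^-5 K/W
  R_stainless steel = (1/0.772 − 1/0.790)/(4πk) = 0.02951/(4π·13.3) = 1.766×10^-4 K/W
  R_cellular glass = (1/0.790 − 1/1.14)/(4πk) = 0.3886/(4π·0.0499) = 0.6198 K/W
  R_conv,out = 1/(4πr²h) = 1/(4π·1.14²·13.6) = 0.004502 K/W
ΣR = 8.902×10^-5 + 1.766×10^-4 + 0.6198 + 0.004502 = 0.6246 K/W
Q = ΔT/ΣR = (58.4 °C − 13.8 °C)/0.6246 = 71.4 W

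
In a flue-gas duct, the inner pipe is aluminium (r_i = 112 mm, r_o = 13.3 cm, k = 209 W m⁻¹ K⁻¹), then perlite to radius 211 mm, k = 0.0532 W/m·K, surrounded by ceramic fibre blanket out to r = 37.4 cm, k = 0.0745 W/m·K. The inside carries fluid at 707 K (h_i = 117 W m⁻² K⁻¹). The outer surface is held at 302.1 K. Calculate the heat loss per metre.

Q' = 155 W/m

Resistance network (inner→outer):
  R'_conv,in = 1/(2πr h) = 1/(2π·0.112·117) = 0.01215 m·K/W
  R'_aluminium = ln(0.133/0.112)/(2πk) = 0.1719/(2π·209) = 1.309×10^-4 m·K/W
  R'_perlite = ln(0.211/0.133)/(2πk) = 0.4615/(2π·0.0532) = 1.381 m·K/W
  R'_ceramic fibre blanket = ln(0.374/0.211)/(2πk) = 0.5724/(2π·0.0745) = 1.223 m·K/W
ΣR = 0.01215 + 1.309×10^-4 + 1.381 + 1.223 = 2.616 m·K/W
Q' = ΔT/ΣR = (707 K − 302.1 K)/2.616 = 155 W/m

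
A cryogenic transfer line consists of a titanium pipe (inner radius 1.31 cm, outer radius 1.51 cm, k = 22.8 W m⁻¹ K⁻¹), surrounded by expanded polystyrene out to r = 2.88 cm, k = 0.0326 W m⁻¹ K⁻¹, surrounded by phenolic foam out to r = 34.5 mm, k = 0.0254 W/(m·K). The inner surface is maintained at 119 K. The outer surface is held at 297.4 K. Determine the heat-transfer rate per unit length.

Series thermal resistances, inner to outer:
  R'_titanium = ln(0.0151/0.0131)/(2πk) = 0.1421/(2π·22.8) = 9.918×10^-4 m·K/W
  R'_expanded polystyrene = ln(0.0288/0.0151)/(2πk) = 0.6457/(2π·0.0326) = 3.152 m·K/W
  R'_phenolic foam = ln(0.0345/0.0288)/(2πk) = 0.1806/(2π·0.0254) = 1.132 m·K/W
ΣR = 9.918×10^-4 + 3.152 + 1.132 = 4.285 m·K/W
Q' = ΔT/ΣR = (119 K − 297.4 K)/4.285 = -41.6 W/m
(Negative Q' ⇒ heat flows inward; heat gain = 41.6 W/m.)

Q' = 41.6 W/m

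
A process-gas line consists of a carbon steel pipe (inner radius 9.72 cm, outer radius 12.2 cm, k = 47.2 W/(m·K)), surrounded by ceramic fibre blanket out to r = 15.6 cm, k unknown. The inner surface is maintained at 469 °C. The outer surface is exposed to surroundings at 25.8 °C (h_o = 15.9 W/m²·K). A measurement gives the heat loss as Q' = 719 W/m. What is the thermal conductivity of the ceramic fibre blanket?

k = 0.0709 W/m·K

ΣR = ΔT/Q' = |469 − 25.8|/719 = 0.6164 m·K/W
Known resistances:
  R'_carbon steel = ln(0.122/0.0972)/(2πk) = 0.2273/(2π·47.2) = 7.663×10^-4 m·K/W
  R'_conv,out = 1/(2πr h) = 1/(2π·0.156·15.9) = 0.06417 m·K/W
R_ceramic fibre blanket = ΣR − ΣR_known = 0.6164 − 0.06494 = 0.5515 m·K/W
ln(r₂/r₁)/(2πk) = 0.5515 ⇒ k = 0.2458/(2π·0.5515) = 0.0709 W/m·K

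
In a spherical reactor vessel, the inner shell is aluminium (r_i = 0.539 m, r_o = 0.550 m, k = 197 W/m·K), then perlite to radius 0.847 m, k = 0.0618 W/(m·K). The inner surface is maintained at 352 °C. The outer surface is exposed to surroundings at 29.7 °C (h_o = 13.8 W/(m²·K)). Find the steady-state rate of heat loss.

Q = 389 W

Treat each layer as a resistance in series:
  R_aluminium = (1/0.539 − 1/0.550)/(4πk) = 0.03711/(4π·197) = 1.499×10^-5 K/W
  R_perlite = (1/0.550 − 1/0.847)/(4πk) = 0.6375/(4π·0.0618) = 0.8209 K/W
  R_conv,out = 1/(4πr²h) = 1/(4π·0.847²·13.8) = 0.008038 K/W
ΣR = 1.499×10^-5 + 0.8209 + 0.008038 = 0.8290 K/W
Q = ΔT/ΣR = (352 °C − 29.7 °C)/0.8290 = 389 W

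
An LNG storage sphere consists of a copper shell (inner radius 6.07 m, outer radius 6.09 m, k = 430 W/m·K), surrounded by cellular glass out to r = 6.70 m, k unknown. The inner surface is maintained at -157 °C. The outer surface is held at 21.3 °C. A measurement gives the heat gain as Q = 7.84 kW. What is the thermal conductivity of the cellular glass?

k = 0.0523 W/m·K

ΣR = ΔT/Q = |-157 − 21.3|/7840 = 0.02274 K/W
Known resistances:
  R_copper = (1/6.07 − 1/6.09)/(4πk) = 5.410×10^-4/(4π·430) = 1.001×10^-7 K/W
R_cellular glass = ΣR − ΣR_known = 0.02274 − 1.001×10^-7 = 0.02274 K/W
(1/r₁−1/r₂)/(4πk) = 0.02274 ⇒ k = 0.01495/(4π·0.02274) = 0.0523 W/m·K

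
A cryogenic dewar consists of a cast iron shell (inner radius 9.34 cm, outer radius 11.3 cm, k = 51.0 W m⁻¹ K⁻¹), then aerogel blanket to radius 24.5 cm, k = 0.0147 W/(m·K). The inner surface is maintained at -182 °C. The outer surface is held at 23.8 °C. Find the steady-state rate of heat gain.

Treat each layer as a resistance in series:
  R_cast iron = (1/0.0934 − 1/0.113)/(4πk) = 1.857/(4π·51.0) = 0.002898 K/W
  R_aerogel blanket = (1/0.113 − 1/0.245)/(4πk) = 4.768/(4π·0.0147) = 25.81 K/W
ΣR = 0.002898 + 25.81 = 25.81 K/W
Q = ΔT/ΣR = (-182 °C − 23.8 °C)/25.81 = -7.97 W
(Negative Q ⇒ heat flows inward; heat gain = 7.97 W.)

Q = 7.97 W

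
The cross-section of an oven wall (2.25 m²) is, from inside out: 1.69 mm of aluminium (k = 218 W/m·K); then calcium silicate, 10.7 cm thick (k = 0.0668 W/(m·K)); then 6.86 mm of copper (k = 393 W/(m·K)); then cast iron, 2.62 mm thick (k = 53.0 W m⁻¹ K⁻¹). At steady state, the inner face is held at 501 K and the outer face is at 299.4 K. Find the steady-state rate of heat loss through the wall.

Q = 283 W

Series thermal resistances, inner to outer:
  R_aluminium = L/(kA) = 0.00169/(218·2.25) = 3.445×10^-6 K/W
  R_calcium silicate = L/(kA) = 0.107/(0.0668·2.25) = 0.7119 K/W
  R_copper = L/(kA) = 0.00686/(393·2.25) = 7.758×10^-6 K/W
  R_cast iron = L/(kA) = 0.00262/(53.0·2.25) = 2.197×10^-5 K/W
ΣR = 3.445×10^-6 + 0.7119 + 7.758×10^-6 + 2.197×10^-5 = 0.7119 K/W
Q = ΔT/ΣR = (501 K − 299.4 K)/0.7119 = 283 W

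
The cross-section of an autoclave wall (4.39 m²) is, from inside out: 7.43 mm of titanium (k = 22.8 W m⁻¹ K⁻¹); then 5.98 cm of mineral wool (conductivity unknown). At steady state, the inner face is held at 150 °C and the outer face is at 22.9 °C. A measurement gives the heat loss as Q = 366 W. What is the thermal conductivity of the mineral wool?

ΣR = ΔT/Q = |150 − 22.9|/366 = 0.3473 K/W
Known resistances:
  R_titanium = L/(kA) = 0.00743/(22.8·4.39) = 7.423×10^-5 K/W
R_mineral wool = ΣR − ΣR_known = 0.3473 − 7.423×10^-5 = 0.3472 K/W
L/(kA) = 0.3472 ⇒ k = 0.0598/(0.3472·4.39) = 0.0392 W/m·K

k = 0.0392 W/m·K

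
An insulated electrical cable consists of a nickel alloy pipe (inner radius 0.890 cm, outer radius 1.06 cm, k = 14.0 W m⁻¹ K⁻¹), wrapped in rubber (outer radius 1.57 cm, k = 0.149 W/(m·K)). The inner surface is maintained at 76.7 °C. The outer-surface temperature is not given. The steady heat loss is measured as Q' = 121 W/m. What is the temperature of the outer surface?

T_out = 25.7 °C

Series resistances:
  R'_nickel alloy = ln(0.0106/0.00890)/(2πk) = 0.1748/(2π·14.0) = 0.001987 m·K/W
  R'_rubber = ln(0.0157/0.0106)/(2πk) = 0.3928/(2π·0.149) = 0.4196 m·K/W
ΣR = 0.4216 m·K/W
ΔT = Q'·ΣR = 121 × 0.4216 = 51.01 K
Heat flows outward, so T_out = T_in − ΔT = 76.7 − 51.01 = 25.7 °C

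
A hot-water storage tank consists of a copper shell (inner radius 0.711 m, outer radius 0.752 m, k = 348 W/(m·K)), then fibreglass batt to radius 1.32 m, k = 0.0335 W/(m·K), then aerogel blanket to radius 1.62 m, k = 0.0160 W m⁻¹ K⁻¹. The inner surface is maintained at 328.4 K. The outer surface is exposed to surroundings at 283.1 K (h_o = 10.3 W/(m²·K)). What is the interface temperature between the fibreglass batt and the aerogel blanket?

Series thermal resistances, inner to outer:
  R_copper = (1/0.711 − 1/0.752)/(4πk) = 0.07668/(4π·348) = 1.754×10^-5 K/W
  R_fibreglass batt = (1/0.752 − 1/1.32)/(4πk) = 0.5722/(4π·0.0335) = 1.359 K/W
  R_aerogel blanket = (1/1.32 − 1/1.62)/(4πk) = 0.1403/(4π·0.0160) = 0.6978 K/W
  R_conv,out = 1/(4πr²h) = 1/(4π·1.62²·10.3) = 0.002944 K/W
ΣR = 1.754×10^-5 + 1.359 + 0.6978 + 0.002944 = 2.060 K/W
Q = ΔT/ΣR = (328.4 K − 283.1 K)/2.060 = 21.99 W
From the inner boundary to the fibreglass batt/aerogel blanket interface, ΣR_partial = 1.359 K/W.
T_interface = T_in − Q·ΣR_partial = 328.4 K − (21.99)(1.359) = 298.5 K

T = 298.5 K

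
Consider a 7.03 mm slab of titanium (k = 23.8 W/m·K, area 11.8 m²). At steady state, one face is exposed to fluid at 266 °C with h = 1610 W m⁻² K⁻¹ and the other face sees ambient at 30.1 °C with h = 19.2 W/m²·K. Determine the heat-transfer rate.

Treat each layer as a resistance in series:
  R_conv,in = 1/(hA) = 1/(1610·11.8) = 5.264×10^-5 K/W
  R_titanium = L/(kA) = 0.00703/(23.8·11.8) = 2.503×10^-5 K/W
  R_conv,out = 1/(hA) = 1/(19.2·11.8) = 0.004414 K/W
ΣR = 5.264×10^-5 + 2.503×10^-5 + 0.004414 = 0.004492 K/W
Q = ΔT/ΣR = (266 °C − 30.1 °C)/0.004492 = 52500 W

Q = 52.5 kW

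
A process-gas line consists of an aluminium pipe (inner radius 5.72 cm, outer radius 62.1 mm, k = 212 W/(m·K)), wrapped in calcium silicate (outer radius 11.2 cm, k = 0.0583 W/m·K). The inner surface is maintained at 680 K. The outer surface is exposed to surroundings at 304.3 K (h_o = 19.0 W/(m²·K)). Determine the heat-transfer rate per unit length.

Series thermal resistances, inner to outer:
  R'_aluminium = ln(0.0621/0.0572)/(2πk) = 0.08219/(2π·212) = 6.170×10^-5 m·K/W
  R'_calcium silicate = ln(0.112/0.0621)/(2πk) = 0.5898/(2π·0.0583) = 1.610 m·K/W
  R'_conv,out = 1/(2πr h) = 1/(2π·0.112·19.0) = 0.07479 m·K/W
ΣR = 6.170×10^-5 + 1.610 + 0.07479 = 1.685 m·K/W
Q' = ΔT/ΣR = (680 K − 304.3 K)/1.685 = 223 W/m

Q' = 223 W/m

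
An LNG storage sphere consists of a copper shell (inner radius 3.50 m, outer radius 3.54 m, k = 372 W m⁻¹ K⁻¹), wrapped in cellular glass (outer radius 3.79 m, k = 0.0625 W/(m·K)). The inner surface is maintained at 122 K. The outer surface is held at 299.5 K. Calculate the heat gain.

Q = 7.48 kW

Treat each layer as a resistance in series:
  R_copper = (1/3.50 − 1/3.54)/(4πk) = 0.003228/(4π·372) = 6.906×10^-7 K/W
  R_cellular glass = (1/3.54 − 1/3.79)/(4πk) = 0.01863/(4π·0.0625) = 0.02373 K/W
ΣR = 6.906×10^-7 + 0.02373 = 0.02373 K/W
Q = ΔT/ΣR = (122 K − 299.5 K)/0.02373 = -7480 W
(Negative Q ⇒ heat flows inward; heat gain = 7480 W.)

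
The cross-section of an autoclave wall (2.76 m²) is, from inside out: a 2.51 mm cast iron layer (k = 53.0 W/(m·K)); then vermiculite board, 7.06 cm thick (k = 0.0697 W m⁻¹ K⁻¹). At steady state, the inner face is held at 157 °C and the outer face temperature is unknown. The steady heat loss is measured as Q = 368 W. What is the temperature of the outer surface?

T_out = 21.9 °C

Series resistances:
  R_cast iron = L/(kA) = 0.00251/(53.0·2.76) = 1.716×10^-5 K/W
  R_vermiculite board = L/(kA) = 0.0706/(0.0697·2.76) = 0.3670 K/W
ΣR = 0.3670 K/W
ΔT = Q·ΣR = 368 × 0.3670 = 135.1 K
Heat flows outward, so T_out = T_in − ΔT = 157 − 135.1 = 21.9 °C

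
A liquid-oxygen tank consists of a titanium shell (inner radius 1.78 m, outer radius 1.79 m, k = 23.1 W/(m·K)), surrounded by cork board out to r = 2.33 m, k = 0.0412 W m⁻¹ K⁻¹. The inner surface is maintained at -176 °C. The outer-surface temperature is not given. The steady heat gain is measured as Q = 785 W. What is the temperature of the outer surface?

Series resistances:
  R_titanium = (1/1.78 − 1/1.79)/(4πk) = 0.003139/(4π·23.1) = 1.081×10^-5 K/W
  R_cork board = (1/1.79 − 1/2.33)/(4πk) = 0.1295/(4π·0.0412) = 0.2501 K/W
ΣR = 0.2501 K/W
ΔT = Q·ΣR = 785 × 0.2501 = 196.3 K
Heat flows inward, so T_out = T_in + ΔT = -176 + 196.3 = 20.3 °C

T_out = 20.3 °C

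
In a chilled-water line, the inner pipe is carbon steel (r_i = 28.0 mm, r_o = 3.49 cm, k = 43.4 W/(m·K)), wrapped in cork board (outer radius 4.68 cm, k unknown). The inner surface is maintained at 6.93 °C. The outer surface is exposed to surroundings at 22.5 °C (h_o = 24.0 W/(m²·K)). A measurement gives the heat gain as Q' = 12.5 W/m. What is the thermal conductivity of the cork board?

k = 0.0423 W/m·K

ΣR = ΔT/Q' = |6.93 − 22.5|/12.5 = 1.246 m·K/W
Known resistances:
  R'_carbon steel = ln(0.0349/0.0280)/(2πk) = 0.2203/(2π·43.4) = 8.078×10^-4 m·K/W
  R'_conv,out = 1/(2πr h) = 1/(2π·0.0468·24.0) = 0.1417 m·K/W
R_cork board = ΣR − ΣR_known = 1.246 − 0.1425 = 1.103 m·K/W
ln(r₂/r₁)/(2πk) = 1.103 ⇒ k = 0.2934/(2π·1.103) = 0.0423 W/m·K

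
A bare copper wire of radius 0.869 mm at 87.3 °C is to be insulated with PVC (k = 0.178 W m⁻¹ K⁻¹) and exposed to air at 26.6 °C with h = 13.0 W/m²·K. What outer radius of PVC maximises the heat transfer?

r_cr = 1.37 cm

For a cylinder, r_cr = k_ins/h = 0.178/13.0 = 0.0137 m = 1.37 cm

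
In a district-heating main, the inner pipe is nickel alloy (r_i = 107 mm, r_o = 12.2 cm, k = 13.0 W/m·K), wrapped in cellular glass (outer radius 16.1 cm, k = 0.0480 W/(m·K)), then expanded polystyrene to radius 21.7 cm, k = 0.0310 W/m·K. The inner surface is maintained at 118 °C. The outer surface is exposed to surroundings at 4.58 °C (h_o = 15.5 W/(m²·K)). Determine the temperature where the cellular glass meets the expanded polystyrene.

T = 76.2 °C

Series thermal resistances, inner to outer:
  R'_nickel alloy = ln(0.122/0.107)/(2πk) = 0.1312/(2π·13.0) = 0.001606 m·K/W
  R'_cellular glass = ln(0.161/0.122)/(2πk) = 0.2774/(2π·0.0480) = 0.9197 m·K/W
  R'_expanded polystyrene = ln(0.217/0.161)/(2πk) = 0.2985/(2π·0.0310) = 1.532 m·K/W
  R'_conv,out = 1/(2πr h) = 1/(2π·0.217·15.5) = 0.04732 m·K/W
ΣR = 0.001606 + 0.9197 + 1.532 + 0.04732 = 2.501 m·K/W
Q' = ΔT/ΣR = (118 °C − 4.58 °C)/2.501 = 45.35 W/m
From the inner boundary to the cellular glass/expanded polystyrene interface, ΣR_partial = 0.9213 m·K/W.
T_interface = T_in − Q'·ΣR_partial = 118 °C − (45.35)(0.9213) = 76.2 °C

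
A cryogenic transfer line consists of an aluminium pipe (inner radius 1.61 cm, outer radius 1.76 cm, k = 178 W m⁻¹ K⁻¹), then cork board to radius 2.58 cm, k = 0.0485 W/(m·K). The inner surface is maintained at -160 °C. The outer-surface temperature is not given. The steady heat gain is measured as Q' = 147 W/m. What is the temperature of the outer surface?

Series resistances:
  R'_aluminium = ln(0.0176/0.0161)/(2πk) = 0.08908/(2π·178) = 7.965×10^-5 m·K/W
  R'_cork board = ln(0.0258/0.0176)/(2πk) = 0.3825/(2π·0.0485) = 1.255 m·K/W
ΣR = 1.255 m·K/W
ΔT = Q'·ΣR = 147 × 1.255 = 184.5 K
Heat flows inward, so T_out = T_in + ΔT = -160 + 184.5 = 24.5 °C

T_out = 24.5 °C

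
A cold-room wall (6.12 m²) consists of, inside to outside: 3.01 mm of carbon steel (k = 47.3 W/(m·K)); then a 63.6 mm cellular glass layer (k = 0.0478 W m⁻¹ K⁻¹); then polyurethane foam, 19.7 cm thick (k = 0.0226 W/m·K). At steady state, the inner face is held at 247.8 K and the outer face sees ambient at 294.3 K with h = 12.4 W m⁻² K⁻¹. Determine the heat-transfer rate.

Resistance network (inner→outer):
  R_carbon steel = L/(kA) = 0.00301/(47.3·6.12) = 1.040×10^-5 K/W
  R_cellular glass = L/(kA) = 0.0636/(0.0478·6.12) = 0.2174 K/W
  R_polyurethane foam = L/(kA) = 0.197/(0.0226·6.12) = 1.424 K/W
  R_conv,out = 1/(hA) = 1/(12.4·6.12) = 0.01318 K/W
ΣR = 1.040×10^-5 + 0.2174 + 1.424 + 0.01318 = 1.655 K/W
Q = ΔT/ΣR = (247.8 K − 294.3 K)/1.655 = -28.1 W
(Negative Q ⇒ heat flows inward; heat gain = 28.1 W.)

Q = 28.1 W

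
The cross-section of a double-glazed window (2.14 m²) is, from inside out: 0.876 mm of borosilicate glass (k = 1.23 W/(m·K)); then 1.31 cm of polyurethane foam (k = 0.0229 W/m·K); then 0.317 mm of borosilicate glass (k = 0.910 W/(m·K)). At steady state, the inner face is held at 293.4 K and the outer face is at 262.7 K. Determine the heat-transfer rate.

Q = 115 W

Treat each layer as a resistance in series:
  R_borosilicate glass = L/(kA) = 8.76×10^-4/(1.23·2.14) = 3.328×10^-4 K/W
  R_polyurethane foam = L/(kA) = 0.0131/(0.0229·2.14) = 0.2673 K/W
  R_borosilicate glass = L/(kA) = 3.17×10^-4/(0.910·2.14) = 1.628×10^-4 K/W
ΣR = 3.328×10^-4 + 0.2673 + 1.628×10^-4 = 0.2678 K/W
Q = ΔT/ΣR = (293.4 K − 262.7 K)/0.2678 = 115 W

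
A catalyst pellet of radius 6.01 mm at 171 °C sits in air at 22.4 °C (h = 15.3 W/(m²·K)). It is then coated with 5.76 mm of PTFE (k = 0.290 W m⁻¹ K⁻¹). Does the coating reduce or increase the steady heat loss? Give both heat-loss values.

increases: 1.03 → 2.48 W

Critical radius for a sphere: r_cr = 2k/h = 0.0379 m = 3.79 cm.
Outer radius after coating: r₂ = 0.00601 + 0.00576 = 0.01177 m.
Since r₁ < r_cr and r₂ ≤ r_cr, the coating moves toward the maximum at r_cr — heat loss rises.
Bare: R = 1/(4πr₁²h) = 144.0 K/W; Q = 148.6/144.0 = 1.03 W.
Coated: R = R_cond + R_conv = 59.89 K/W; Q = 148.6/59.89 = 2.48 W.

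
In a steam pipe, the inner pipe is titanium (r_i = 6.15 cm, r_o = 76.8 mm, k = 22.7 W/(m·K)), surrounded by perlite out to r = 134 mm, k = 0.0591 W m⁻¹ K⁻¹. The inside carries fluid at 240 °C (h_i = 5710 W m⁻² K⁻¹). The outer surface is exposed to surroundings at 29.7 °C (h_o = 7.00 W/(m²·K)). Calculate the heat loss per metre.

Q' = 126 W/m

Series thermal resistances, inner to outer:
  R'_conv,in = 1/(2πr h) = 1/(2π·0.0615·5710) = 4.532×10^-4 m·K/W
  R'_titanium = ln(0.0768/0.0615)/(2πk) = 0.2222/(2π·22.7) = 0.001558 m·K/W
  R'_perlite = ln(0.134/0.0768)/(2πk) = 0.5566/(2π·0.0591) = 1.499 m·K/W
  R'_conv,out = 1/(2πr h) = 1/(2π·0.134·7.00) = 0.1697 m·K/W
ΣR = 4.532×10^-4 + 0.001558 + 1.499 + 0.1697 = 1.671 m·K/W
Q' = ΔT/ΣR = (240 °C − 29.7 °C)/1.671 = 126 W/m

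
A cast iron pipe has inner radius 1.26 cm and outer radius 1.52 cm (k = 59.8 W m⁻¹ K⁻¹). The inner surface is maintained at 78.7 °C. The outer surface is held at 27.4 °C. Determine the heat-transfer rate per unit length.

Q' = 103 kW/m

Q' = 2πk·ΔT/ln(r₂/r₁) = 2π × 59.8 × 51.3 / ln(0.0152/0.0126) = 1.03×10^5 W/m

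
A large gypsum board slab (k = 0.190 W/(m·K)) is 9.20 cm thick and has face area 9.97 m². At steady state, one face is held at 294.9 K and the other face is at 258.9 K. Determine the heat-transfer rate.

Q = kA·ΔT/L = 0.190 × 9.97 × |294.9 K − 258.9 K| / 0.0920 = 741 W

Q = 741 W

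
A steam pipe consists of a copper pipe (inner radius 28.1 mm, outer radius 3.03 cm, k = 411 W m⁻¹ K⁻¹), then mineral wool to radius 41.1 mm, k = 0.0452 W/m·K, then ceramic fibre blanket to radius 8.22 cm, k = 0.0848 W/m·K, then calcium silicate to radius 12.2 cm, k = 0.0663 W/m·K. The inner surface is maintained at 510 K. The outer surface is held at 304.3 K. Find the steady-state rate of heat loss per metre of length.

Resistance network (inner→outer):
  R'_copper = ln(0.0303/0.0281)/(2πk) = 0.07538/(2π·411) = 2.919×10^-5 m·K/W
  R'_mineral wool = ln(0.0411/0.0303)/(2πk) = 0.3049/(2π·0.0452) = 1.073 m·K/W
  R'_ceramic fibre blanket = ln(0.0822/0.0411)/(2πk) = 0.6931/(2π·0.0848) = 1.301 m·K/W
  R'_calcium silicate = ln(0.122/0.0822)/(2πk) = 0.3949/(2π·0.0663) = 0.9479 m·K/W
ΣR = 2.919×10^-5 + 1.073 + 1.301 + 0.9479 = 3.322 m·K/W
Q' = ΔT/ΣR = (510 K − 304.3 K)/3.322 = 61.9 W/m

Q' = 61.9 W/m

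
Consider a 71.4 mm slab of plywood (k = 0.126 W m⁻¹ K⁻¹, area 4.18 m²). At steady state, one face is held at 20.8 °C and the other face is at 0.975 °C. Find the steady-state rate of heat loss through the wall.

Q = 146 W

Q = kA·ΔT/L = 0.126 × 4.18 × |20.8 °C − 0.975 °C| / 0.0714 = 146 W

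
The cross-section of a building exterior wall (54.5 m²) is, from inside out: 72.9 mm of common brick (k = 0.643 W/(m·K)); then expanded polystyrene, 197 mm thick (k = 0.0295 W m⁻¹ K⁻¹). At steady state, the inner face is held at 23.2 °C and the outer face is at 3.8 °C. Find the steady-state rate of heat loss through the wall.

Series thermal resistances, inner to outer:
  R_common brick = L/(kA) = 0.0729/(0.643·54.5) = 0.002080 K/W
  R_expanded polystyrene = L/(kA) = 0.197/(0.0295·54.5) = 0.1225 K/W
ΣR = 0.002080 + 0.1225 = 0.1246 K/W
Q = ΔT/ΣR = (23.2 °C − 3.8 °C)/0.1246 = 156 W

Q = 156 W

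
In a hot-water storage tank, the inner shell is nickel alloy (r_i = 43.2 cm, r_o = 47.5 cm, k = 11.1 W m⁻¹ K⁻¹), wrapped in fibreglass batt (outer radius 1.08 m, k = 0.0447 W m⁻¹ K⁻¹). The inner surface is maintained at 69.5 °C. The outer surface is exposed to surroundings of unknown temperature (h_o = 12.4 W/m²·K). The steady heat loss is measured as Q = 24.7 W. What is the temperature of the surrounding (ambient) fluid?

T_out = 17.5 °C

Series resistances:
  R_nickel alloy = (1/0.432 − 1/0.475)/(4πk) = 0.2096/(4π·11.1) = 0.001502 K/W
  R_fibreglass batt = (1/0.475 − 1/1.08)/(4πk) = 1.179/(4π·0.0447) = 2.100 K/W
  R_conv,out = 1/(4πr²h) = 1/(4π·1.08²·12.4) = 0.005502 K/W
ΣR = 2.107 K/W
ΔT = Q·ΣR = 24.7 × 2.107 = 52.04 K
Heat flows outward, so T_out = T_in − ΔT = 69.5 − 52.04 = 17.5 °C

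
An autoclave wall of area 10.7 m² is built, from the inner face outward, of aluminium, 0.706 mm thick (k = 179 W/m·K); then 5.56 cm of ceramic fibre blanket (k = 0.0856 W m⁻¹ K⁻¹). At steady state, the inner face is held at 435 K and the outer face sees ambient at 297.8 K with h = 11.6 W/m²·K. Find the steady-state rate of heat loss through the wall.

Q = 2.00 kW

Series thermal resistances, inner to outer:
  R_aluminium = L/(kA) = 7.06×10^-4/(179·10.7) = 3.686×10^-7 K/W
  R_ceramic fibre blanket = L/(kA) = 0.0556/(0.0856·10.7) = 0.06070 K/W
  R_conv,out = 1/(hA) = 1/(11.6·10.7) = 0.008057 K/W
ΣR = 3.686×10^-7 + 0.06070 + 0.008057 = 0.06876 K/W
Q = ΔT/ΣR = (435 K − 297.8 K)/0.06876 = 2000 W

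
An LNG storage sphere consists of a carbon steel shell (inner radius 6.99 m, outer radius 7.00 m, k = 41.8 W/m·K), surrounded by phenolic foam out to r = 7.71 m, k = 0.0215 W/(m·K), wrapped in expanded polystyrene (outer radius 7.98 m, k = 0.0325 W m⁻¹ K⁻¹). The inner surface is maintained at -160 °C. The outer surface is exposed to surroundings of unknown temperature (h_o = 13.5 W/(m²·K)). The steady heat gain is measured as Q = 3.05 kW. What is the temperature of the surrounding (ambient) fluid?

Series resistances:
  R_carbon steel = (1/6.99 − 1/7.00)/(4πk) = 2.044×10^-4/(4π·41.8) = 3.891×10^-7 K/W
  R_phenolic foam = (1/7.00 − 1/7.71)/(4πk) = 0.01316/(4π·0.0215) = 0.04869 K/W
  R_expanded polystyrene = (1/7.71 − 1/7.98)/(4πk) = 0.004388/(4π·0.0325) = 0.01075 K/W
  R_conv,out = 1/(4πr²h) = 1/(4π·7.98²·13.5) = 9.257×10^-5 K/W
ΣR = 0.05953 K/W
ΔT = Q·ΣR = 3050 × 0.05953 = 181.6 K
Heat flows inward, so T_out = T_in + ΔT = -160 + 181.6 = 21.6 °C

T_out = 21.6 °C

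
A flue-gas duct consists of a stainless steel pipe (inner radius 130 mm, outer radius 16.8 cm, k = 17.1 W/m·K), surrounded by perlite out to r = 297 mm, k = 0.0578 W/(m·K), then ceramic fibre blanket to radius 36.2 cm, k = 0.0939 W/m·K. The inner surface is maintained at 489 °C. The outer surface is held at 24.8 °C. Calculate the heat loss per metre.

Resistance network (inner→outer):
  R'_stainless steel = ln(0.168/0.130)/(2πk) = 0.2564/(2π·17.1) = 0.002387 m·K/W
  R'_perlite = ln(0.297/0.168)/(2πk) = 0.5698/(2π·0.0578) = 1.569 m·K/W
  R'_ceramic fibre blanket = ln(0.362/0.297)/(2πk) = 0.1979/(2π·0.0939) = 0.3354 m·K/W
ΣR = 0.002387 + 1.569 + 0.3354 = 1.907 m·K/W
Q' = ΔT/ΣR = (489 °C − 24.8 °C)/1.907 = 243 W/m

Q' = 243 W/m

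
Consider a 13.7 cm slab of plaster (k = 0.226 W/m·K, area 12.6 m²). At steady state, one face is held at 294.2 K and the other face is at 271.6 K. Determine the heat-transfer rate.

Q = 470 W

Q = kA·ΔT/L = 0.226 × 12.6 × |294.2 K − 271.6 K| / 0.137 = 470 W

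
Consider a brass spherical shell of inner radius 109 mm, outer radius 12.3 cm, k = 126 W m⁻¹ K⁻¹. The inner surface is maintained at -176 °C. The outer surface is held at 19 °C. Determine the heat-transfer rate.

Q = 4πk·ΔT/(1/r₁ − 1/r₂) = 4π × 126 × 195 / (1/0.109 − 1/0.123) = 2.96×10^5 W

Q = 296 kW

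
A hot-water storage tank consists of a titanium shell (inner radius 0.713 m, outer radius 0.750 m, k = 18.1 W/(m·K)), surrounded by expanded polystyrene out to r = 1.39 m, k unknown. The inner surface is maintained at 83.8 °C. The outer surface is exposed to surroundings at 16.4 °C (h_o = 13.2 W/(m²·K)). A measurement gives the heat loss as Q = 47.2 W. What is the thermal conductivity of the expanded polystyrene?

ΣR = ΔT/Q = |83.8 − 16.4|/47.2 = 1.428 K/W
Known resistances:
  R_titanium = (1/0.713 − 1/0.750)/(4πk) = 0.06919/(4π·18.1) = 3.042×10^-4 K/W
  R_conv,out = 1/(4πr²h) = 1/(4π·1.39²·13.2) = 0.003120 K/W
R_expanded polystyrene = ΣR − ΣR_known = 1.428 − 0.003424 = 1.425 K/W
(1/r₁−1/r₂)/(4πk) = 1.425 ⇒ k = 0.6139/(4π·1.425) = 0.0343 W/m·K

k = 0.0343 W/m·K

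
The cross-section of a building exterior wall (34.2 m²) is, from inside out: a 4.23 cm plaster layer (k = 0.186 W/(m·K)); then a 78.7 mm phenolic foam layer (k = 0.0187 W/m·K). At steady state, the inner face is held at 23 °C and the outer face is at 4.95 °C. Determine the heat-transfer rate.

Treat each layer as a resistance in series:
  R_plaster = L/(kA) = 0.0423/(0.186·34.2) = 0.006650 K/W
  R_phenolic foam = L/(kA) = 0.0787/(0.0187·34.2) = 0.1231 K/W
ΣR = 0.006650 + 0.1231 = 0.1298 K/W
Q = ΔT/ΣR = (23 °C − 4.95 °C)/0.1298 = 139 W

Q = 139 W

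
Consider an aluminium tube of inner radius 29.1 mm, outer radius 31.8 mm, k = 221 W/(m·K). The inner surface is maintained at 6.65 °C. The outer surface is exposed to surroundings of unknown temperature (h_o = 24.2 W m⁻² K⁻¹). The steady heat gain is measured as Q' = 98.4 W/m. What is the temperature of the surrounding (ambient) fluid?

T_out = 27.0 °C

Sum the resistances:
  R'_aluminium = ln(0.0318/0.0291)/(2πk) = 0.08873/(2π·221) = 6.390×10^-5 m·K/W
  R'_conv,out = 1/(2πr h) = 1/(2π·0.0318·24.2) = 0.2068 m·K/W
ΣR = 0.2069 m·K/W
ΔT = Q'·ΣR = 98.4 × 0.2069 = 20.36 K
Heat flows inward, so T_out = T_in + ΔT = 6.65 + 20.36 = 27.0 °C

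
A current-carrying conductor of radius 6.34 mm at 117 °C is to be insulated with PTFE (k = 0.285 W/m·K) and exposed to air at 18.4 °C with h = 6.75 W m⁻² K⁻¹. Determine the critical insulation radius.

For a cylinder, r_cr = k_ins/h = 0.285/6.75 = 0.0422 m = 4.22 cm

r_cr = 4.22 cm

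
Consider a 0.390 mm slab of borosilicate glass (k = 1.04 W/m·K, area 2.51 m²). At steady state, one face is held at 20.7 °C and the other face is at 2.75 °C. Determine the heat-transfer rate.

Q = 120 kW

Q = kA·ΔT/L = 1.04 × 2.51 × |20.7 °C − 2.75 °C| / 3.90×10^-4 = 1.20×10^5 W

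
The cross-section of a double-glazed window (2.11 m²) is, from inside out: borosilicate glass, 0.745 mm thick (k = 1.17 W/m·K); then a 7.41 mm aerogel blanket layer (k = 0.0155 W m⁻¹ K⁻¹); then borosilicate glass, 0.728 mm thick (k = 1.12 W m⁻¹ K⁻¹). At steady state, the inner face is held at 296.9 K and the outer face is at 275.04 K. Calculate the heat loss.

Q = 96.2 W

Resistance network (inner→outer):
  R_borosilicate glass = L/(kA) = 7.45×10^-4/(1.17·2.11) = 3.018×10^-4 K/W
  R_aerogel blanket = L/(kA) = 0.00741/(0.0155·2.11) = 0.2266 K/W
  R_borosilicate glass = L/(kA) = 7.28×10^-4/(1.12·2.11) = 3.081×10^-4 K/W
ΣR = 3.018×10^-4 + 0.2266 + 3.081×10^-4 = 0.2272 K/W
Q = ΔT/ΣR = (296.9 K − 275.04 K)/0.2272 = 96.2 W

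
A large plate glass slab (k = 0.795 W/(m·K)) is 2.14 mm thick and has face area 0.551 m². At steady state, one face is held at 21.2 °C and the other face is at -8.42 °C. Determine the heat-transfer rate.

Q = kA·ΔT/L = 0.795 × 0.551 × |21.2 °C − -8.42 °C| / 0.00214 = 6060 W

Q = 6060 W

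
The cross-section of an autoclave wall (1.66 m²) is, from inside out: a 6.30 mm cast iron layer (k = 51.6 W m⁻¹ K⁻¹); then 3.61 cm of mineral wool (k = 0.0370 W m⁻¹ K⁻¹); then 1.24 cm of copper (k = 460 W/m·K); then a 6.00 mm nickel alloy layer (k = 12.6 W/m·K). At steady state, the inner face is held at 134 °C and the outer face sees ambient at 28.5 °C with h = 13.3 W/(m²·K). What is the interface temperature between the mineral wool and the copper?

Treat each layer as a resistance in series:
  R_cast iron = L/(kA) = 0.00630/(51.6·1.66) = 7.355×10^-5 K/W
  R_mineral wool = L/(kA) = 0.0361/(0.0370·1.66) = 0.5878 K/W
  R_copper = L/(kA) = 0.0124/(460·1.66) = 1.624×10^-5 K/W
  R_nickel alloy = L/(kA) = 0.00600/(12.6·1.66) = 2.869×10^-4 K/W
  R_conv,out = 1/(hA) = 1/(13.3·1.66) = 0.04529 K/W
ΣR = 7.355×10^-5 + 0.5878 + 1.624×10^-5 + 2.869×10^-4 + 0.04529 = 0.6335 K/W
Q = ΔT/ΣR = (134 °C − 28.5 °C)/0.6335 = 166.5 W
From the inner boundary to the mineral wool/copper interface, ΣR_partial = 0.5879 K/W.
T_interface = T_in − Q·ΣR_partial = 134 °C − (166.5)(0.5879) = 36.1 °C

T = 36.1 °C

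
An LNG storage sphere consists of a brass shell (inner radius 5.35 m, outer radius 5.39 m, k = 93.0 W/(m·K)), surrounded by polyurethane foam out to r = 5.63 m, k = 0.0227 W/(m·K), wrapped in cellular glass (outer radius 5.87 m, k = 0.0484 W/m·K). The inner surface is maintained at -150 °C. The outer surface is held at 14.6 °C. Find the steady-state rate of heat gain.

Series thermal resistances, inner to outer:
  R_brass = (1/5.35 − 1/5.39)/(4πk) = 0.001387/(4π·93.0) = 1.187×10^-6 K/W
  R_polyurethane foam = (1/5.39 − 1/5.63)/(4πk) = 0.007909/(4π·0.0227) = 0.02773 K/W
  R_cellular glass = (1/5.63 − 1/5.87)/(4πk) = 0.007262/(4π·0.0484) = 0.01194 K/W
ΣR = 1.187×10^-6 + 0.02773 + 0.01194 = 0.03967 K/W
Q = ΔT/ΣR = (-150 °C − 14.6 °C)/0.03967 = -4150 W
(Negative Q ⇒ heat flows inward; heat gain = 4150 W.)

Q = 4.15 kW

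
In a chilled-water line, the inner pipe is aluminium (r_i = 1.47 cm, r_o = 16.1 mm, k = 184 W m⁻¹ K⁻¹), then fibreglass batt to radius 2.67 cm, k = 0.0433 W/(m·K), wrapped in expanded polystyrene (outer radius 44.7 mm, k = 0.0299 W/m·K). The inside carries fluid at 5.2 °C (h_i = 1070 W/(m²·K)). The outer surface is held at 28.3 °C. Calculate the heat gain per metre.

Q' = 5.01 W/m

Series thermal resistances, inner to outer:
  R'_conv,in = 1/(2πr h) = 1/(2π·0.0147·1070) = 0.01012 m·K/W
  R'_aluminium = ln(0.0161/0.0147)/(2πk) = 0.09097/(2π·184) = 7.869×10^-5 m·K/W
  R'_fibreglass batt = ln(0.0267/0.0161)/(2πk) = 0.5058/(2π·0.0433) = 1.859 m·K/W
  R'_expanded polystyrene = ln(0.0447/0.0267)/(2πk) = 0.5153/(2π·0.0299) = 2.743 m·K/W
ΣR = 0.01012 + 7.869×10^-5 + 1.859 + 2.743 = 4.612 m·K/W
Q' = ΔT/ΣR = (5.2 °C − 28.3 °C)/4.612 = -5.01 W/m
(Negative Q' ⇒ heat flows inward; heat gain = 5.01 W/m.)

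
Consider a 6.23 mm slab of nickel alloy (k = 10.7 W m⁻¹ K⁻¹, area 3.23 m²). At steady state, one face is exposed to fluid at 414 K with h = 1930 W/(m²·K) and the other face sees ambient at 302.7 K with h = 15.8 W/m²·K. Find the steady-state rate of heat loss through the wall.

Treat each layer as a resistance in series:
  R_conv,in = 1/(hA) = 1/(1930·3.23) = 1.604×10^-4 K/W
  R_nickel alloy = L/(kA) = 0.00623/(10.7·3.23) = 1.803×10^-4 K/W
  R_conv,out = 1/(hA) = 1/(15.8·3.23) = 0.01959 K/W
ΣR = 1.604×10^-4 + 1.803×10^-4 + 0.01959 = 0.01993 K/W
Q = ΔT/ΣR = (414 K − 302.7 K)/0.01993 = 5580 W

Q = 5580 W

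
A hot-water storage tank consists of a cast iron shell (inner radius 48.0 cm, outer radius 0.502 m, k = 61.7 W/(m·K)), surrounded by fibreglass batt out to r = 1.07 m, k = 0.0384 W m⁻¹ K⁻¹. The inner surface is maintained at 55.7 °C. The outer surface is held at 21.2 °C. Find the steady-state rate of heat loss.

Series thermal resistances, inner to outer:
  R_cast iron = (1/0.480 − 1/0.502)/(4πk) = 0.09130/(4π·61.7) = 1.178×10^-4 K/W
  R_fibreglass batt = (1/0.502 − 1/1.07)/(4πk) = 1.057/(4π·0.0384) = 2.191 K/W
ΣR = 1.178×10^-4 + 2.191 = 2.191 K/W
Q = ΔT/ΣR = (55.7 °C − 21.2 °C)/2.191 = 15.7 W

Q = 15.7 W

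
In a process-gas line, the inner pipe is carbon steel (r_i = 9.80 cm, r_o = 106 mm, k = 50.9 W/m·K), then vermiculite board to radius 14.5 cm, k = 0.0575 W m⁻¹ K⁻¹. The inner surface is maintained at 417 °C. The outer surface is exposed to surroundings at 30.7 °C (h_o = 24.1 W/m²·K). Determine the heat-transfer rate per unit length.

Q' = 423 W/m

Treat each layer as a resistance in series:
  R'_carbon steel = ln(0.106/0.0980)/(2πk) = 0.07847/(2π·50.9) = 2.454×10^-4 m·K/W
  R'_vermiculite board = ln(0.145/0.106)/(2πk) = 0.3133/(2π·0.0575) = 0.8672 m·K/W
  R'_conv,out = 1/(2πr h) = 1/(2π·0.145·24.1) = 0.04554 m·K/W
ΣR = 2.454×10^-4 + 0.8672 + 0.04554 = 0.9130 m·K/W
Q' = ΔT/ΣR = (417 °C − 30.7 °C)/0.9130 = 423 W/m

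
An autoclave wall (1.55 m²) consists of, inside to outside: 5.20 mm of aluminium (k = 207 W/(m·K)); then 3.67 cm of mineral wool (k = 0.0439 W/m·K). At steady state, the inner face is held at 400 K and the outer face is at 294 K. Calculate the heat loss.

Q = 197 W

Series thermal resistances, inner to outer:
  R_aluminium = L/(kA) = 0.00520/(207·1.55) = 1.621×10^-5 K/W
  R_mineral wool = L/(kA) = 0.0367/(0.0439·1.55) = 0.5393 K/W
ΣR = 1.621×10^-5 + 0.5393 = 0.5393 K/W
Q = ΔT/ΣR = (400 K − 294 K)/0.5393 = 197 W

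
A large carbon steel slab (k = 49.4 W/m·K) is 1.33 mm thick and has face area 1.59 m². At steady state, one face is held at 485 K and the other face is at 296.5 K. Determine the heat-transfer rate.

Q = 1.11×10^7 W

Q = kA·ΔT/L = 49.4 × 1.59 × |485 K − 296.5 K| / 0.00133 = 1.11×10^7 W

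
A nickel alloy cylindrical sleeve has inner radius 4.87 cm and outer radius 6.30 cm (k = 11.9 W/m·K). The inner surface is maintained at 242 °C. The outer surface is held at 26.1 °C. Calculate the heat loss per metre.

Q' = 62.7 kW/m

Q' = 2πk·ΔT/ln(r₂/r₁) = 2π × 11.9 × 215.9 / ln(0.0630/0.0487) = 62700 W/m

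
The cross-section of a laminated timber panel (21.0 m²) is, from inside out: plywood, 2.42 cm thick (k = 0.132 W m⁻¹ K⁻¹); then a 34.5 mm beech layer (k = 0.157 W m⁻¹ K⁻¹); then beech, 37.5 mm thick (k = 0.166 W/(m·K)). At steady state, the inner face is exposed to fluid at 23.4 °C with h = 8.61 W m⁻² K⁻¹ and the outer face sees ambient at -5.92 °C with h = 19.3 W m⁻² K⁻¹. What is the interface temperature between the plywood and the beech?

Resistance network (inner→outer):
  R_conv,in = 1/(hA) = 1/(8.61·21.0) = 0.005531 K/W
  R_plywood = L/(kA) = 0.0242/(0.132·21.0) = 0.008730 K/W
  R_beech = L/(kA) = 0.0345/(0.157·21.0) = 0.01046 K/W
  R_beech = L/(kA) = 0.0375/(0.166·21.0) = 0.01076 K/W
  R_conv,out = 1/(hA) = 1/(19.3·21.0) = 0.002467 K/W
ΣR = 0.005531 + 0.008730 + 0.01046 + 0.01076 + 0.002467 = 0.03795 K/W
Q = ΔT/ΣR = (23.4 °C − -5.92 °C)/0.03795 = 772.6 W
From the inner boundary to the plywood/beech interface, ΣR_partial = 0.01426 K/W.
T_interface = T_in − Q·ΣR_partial = 23.4 °C − (772.6)(0.01426) = 12.4 °C

T = 12.4 °C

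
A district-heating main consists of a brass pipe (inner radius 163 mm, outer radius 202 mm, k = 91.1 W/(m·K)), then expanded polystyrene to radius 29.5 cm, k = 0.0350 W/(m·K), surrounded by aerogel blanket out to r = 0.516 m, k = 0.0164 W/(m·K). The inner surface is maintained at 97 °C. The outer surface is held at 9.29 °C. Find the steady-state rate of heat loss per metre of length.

Resistance network (inner→outer):
  R'_brass = ln(0.202/0.163)/(2πk) = 0.2145/(2π·91.1) = 3.748×10^-4 m·K/W
  R'_expanded polystyrene = ln(0.295/0.202)/(2πk) = 0.3787/(2π·0.0350) = 1.722 m·K/W
  R'_aerogel blanket = ln(0.516/0.295)/(2πk) = 0.5591/(2π·0.0164) = 5.426 m·K/W
ΣR = 3.748×10^-4 + 1.722 + 5.426 = 7.148 m·K/W
Q' = ΔT/ΣR = (97 °C − 9.29 °C)/7.148 = 12.3 W/m

Q' = 12.3 W/m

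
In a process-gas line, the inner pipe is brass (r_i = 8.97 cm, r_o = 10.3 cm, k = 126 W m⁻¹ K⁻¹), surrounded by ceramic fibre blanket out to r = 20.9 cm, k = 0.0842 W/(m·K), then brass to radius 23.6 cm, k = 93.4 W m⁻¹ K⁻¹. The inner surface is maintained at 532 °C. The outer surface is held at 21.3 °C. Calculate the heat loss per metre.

Series thermal resistances, inner to outer:
  R'_brass = ln(0.103/0.0897)/(2πk) = 0.1383/(2π·126) = 1.746×10^-4 m·K/W
  R'_ceramic fibre blanket = ln(0.209/0.103)/(2πk) = 0.7076/(2π·0.0842) = 1.338 m·K/W
  R'_brass = ln(0.236/0.209)/(2πk) = 0.1215/(2π·93.4) = 2.070×10^-4 m·K/W
ΣR = 1.746×10^-4 + 1.338 + 2.070×10^-4 = 1.338 m·K/W
Q' = ΔT/ΣR = (532 °C − 21.3 °C)/1.338 = 382 W/m

Q' = 382 W/m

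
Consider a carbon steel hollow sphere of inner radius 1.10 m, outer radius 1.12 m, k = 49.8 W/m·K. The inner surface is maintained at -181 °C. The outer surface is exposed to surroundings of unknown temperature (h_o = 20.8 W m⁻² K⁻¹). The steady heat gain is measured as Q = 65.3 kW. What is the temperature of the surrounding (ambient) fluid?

Sum the resistances:
  R_carbon steel = (1/1.10 − 1/1.12)/(4πk) = 0.01623/(4π·49.8) = 2.594×10^-5 K/W
  R_conv,out = 1/(4πr²h) = 1/(4π·1.12²·20.8) = 0.003050 K/W
ΣR = 0.003076 K/W
ΔT = Q·ΣR = 65300 × 0.003076 = 200.9 K
Heat flows inward, so T_out = T_in + ΔT = -181 + 200.9 = 19.9 °C

T_out = 19.9 °C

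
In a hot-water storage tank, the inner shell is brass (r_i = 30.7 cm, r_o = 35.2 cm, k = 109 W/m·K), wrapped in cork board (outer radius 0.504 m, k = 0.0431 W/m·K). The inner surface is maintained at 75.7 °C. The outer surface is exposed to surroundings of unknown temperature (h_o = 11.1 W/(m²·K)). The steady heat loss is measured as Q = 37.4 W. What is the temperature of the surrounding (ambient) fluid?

Sum the resistances:
  R_brass = (1/0.307 − 1/0.352)/(4πk) = 0.4164/(4π·109) = 3.040×10^-4 K/W
  R_cork board = (1/0.352 − 1/0.504)/(4πk) = 0.8568/(4π·0.0431) = 1.582 K/W
  R_conv,out = 1/(4πr²h) = 1/(4π·0.504²·11.1) = 0.02822 K/W
ΣR = 1.610 K/W
ΔT = Q·ΣR = 37.4 × 1.610 = 60.21 K
Heat flows outward, so T_out = T_in − ΔT = 75.7 − 60.21 = 15.5 °C

T_out = 15.5 °C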